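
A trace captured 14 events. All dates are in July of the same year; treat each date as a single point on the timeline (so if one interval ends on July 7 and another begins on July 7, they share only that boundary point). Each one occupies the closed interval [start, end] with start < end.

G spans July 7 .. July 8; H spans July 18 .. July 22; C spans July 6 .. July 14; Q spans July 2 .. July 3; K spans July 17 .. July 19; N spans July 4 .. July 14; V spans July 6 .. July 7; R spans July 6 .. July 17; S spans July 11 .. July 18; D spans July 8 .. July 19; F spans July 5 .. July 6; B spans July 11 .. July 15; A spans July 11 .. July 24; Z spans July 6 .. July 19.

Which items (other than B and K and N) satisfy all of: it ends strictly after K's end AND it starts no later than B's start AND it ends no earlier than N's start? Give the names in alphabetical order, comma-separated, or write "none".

A

Conditions: its end is strictly after K's end (X.end > July 19) AND its start is no later than B's start (X.start <= July 11) AND its end is no earlier than N's start (X.end >= July 4).
A: end July 24 > July 19? ✓; start July 11 <= July 11? ✓; end July 24 >= July 4? ✓ → yes.
C: end July 14 > July 19? ✗; start July 6 <= July 11? ✓; end July 14 >= July 4? ✓ → no.
D: end July 19 > July 19? ✗; start July 8 <= July 11? ✓; end July 19 >= July 4? ✓ → no.
F: end July 6 > July 19? ✗; start July 5 <= July 11? ✓; end July 6 >= July 4? ✓ → no.
G: end July 8 > July 19? ✗; start July 7 <= July 11? ✓; end July 8 >= July 4? ✓ → no.
H: end July 22 > July 19? ✓; start July 18 <= July 11? ✗; end July 22 >= July 4? ✓ → no.
Q: end July 3 > July 19? ✗; start July 2 <= July 11? ✓; end July 3 >= July 4? ✗ → no.
R: end July 17 > July 19? ✗; start July 6 <= July 11? ✓; end July 17 >= July 4? ✓ → no.
S: end July 18 > July 19? ✗; start July 11 <= July 11? ✓; end July 18 >= July 4? ✓ → no.
V: end July 7 > July 19? ✗; start July 6 <= July 11? ✓; end July 7 >= July 4? ✓ → no.
Z: end July 19 > July 19? ✗; start July 6 <= July 11? ✓; end July 19 >= July 4? ✓ → no.
Result: A.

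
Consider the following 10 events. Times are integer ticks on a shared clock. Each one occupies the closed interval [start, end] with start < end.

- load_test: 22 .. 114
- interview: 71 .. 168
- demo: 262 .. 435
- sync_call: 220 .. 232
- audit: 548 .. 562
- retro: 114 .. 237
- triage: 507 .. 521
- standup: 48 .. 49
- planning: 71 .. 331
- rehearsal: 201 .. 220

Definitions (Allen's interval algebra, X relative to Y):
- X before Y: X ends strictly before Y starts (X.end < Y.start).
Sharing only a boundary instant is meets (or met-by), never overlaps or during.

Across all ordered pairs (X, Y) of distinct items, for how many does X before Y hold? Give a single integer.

Checking all 90 ordered pairs for relation 'before'; matching pairs in alphabetical order:
(demo, audit): demo before audit ✓
(demo, triage): demo before triage ✓
(interview, audit): interview before audit ✓
(interview, demo): interview before demo ✓
(interview, rehearsal): interview before rehearsal ✓
(interview, sync_call): interview before sync_call ✓
(interview, triage): interview before triage ✓
(load_test, audit): load_test before audit ✓
(load_test, demo): load_test before demo ✓
(load_test, rehearsal): load_test before rehearsal ✓
(load_test, sync_call): load_test before sync_call ✓
(load_test, triage): load_test before triage ✓
(planning, audit): planning before audit ✓
(planning, triage): planning before triage ✓
(rehearsal, audit): rehearsal before audit ✓
(rehearsal, demo): rehearsal before demo ✓
(rehearsal, triage): rehearsal before triage ✓
(retro, audit): retro before audit ✓
(retro, demo): retro before demo ✓
(retro, triage): retro before triage ✓
(standup, audit): standup before audit ✓
(standup, demo): standup before demo ✓
(standup, interview): standup before interview ✓
(standup, planning): standup before planning ✓
... plus 8 further pairs not listed.
Count: 32.

32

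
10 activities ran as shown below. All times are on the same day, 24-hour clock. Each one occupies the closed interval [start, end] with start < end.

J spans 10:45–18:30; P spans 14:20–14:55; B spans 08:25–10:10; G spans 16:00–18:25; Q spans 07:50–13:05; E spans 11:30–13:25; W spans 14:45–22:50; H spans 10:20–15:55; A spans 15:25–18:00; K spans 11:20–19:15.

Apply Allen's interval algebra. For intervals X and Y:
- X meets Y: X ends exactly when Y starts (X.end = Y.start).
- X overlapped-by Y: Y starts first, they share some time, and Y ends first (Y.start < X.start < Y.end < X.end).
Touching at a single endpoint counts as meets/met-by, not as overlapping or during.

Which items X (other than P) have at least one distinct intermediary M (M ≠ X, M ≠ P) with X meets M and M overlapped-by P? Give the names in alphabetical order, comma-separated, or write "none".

Target P = [14:20, 14:55].
Intermediaries M with M overlapped-by P: W.
Via W — items with X meets W: none.
Union: none.

none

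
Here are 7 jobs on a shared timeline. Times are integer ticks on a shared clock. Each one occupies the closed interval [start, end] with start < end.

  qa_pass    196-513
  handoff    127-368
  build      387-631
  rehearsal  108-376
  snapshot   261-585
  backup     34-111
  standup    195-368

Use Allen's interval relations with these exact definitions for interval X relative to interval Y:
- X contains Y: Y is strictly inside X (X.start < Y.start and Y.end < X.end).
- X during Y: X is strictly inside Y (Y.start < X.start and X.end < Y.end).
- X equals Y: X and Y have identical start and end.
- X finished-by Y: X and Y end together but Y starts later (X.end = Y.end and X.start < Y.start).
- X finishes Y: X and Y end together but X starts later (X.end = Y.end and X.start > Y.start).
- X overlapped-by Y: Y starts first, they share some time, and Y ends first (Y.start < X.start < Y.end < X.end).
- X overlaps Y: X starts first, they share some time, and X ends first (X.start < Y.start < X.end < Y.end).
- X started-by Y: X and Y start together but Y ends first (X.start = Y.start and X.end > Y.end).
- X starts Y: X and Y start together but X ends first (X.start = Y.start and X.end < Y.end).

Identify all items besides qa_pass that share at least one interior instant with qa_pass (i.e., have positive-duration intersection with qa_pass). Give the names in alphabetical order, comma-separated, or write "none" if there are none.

build, handoff, rehearsal, snapshot, standup

Target qa_pass = [196, 513].
backup [34, 111] → before → no.
build [387, 631] → overlapped-by → yes.
handoff [127, 368] → overlaps → yes.
rehearsal [108, 376] → overlaps → yes.
snapshot [261, 585] → overlapped-by → yes.
standup [195, 368] → overlaps → yes.
Result: build, handoff, rehearsal, snapshot, standup.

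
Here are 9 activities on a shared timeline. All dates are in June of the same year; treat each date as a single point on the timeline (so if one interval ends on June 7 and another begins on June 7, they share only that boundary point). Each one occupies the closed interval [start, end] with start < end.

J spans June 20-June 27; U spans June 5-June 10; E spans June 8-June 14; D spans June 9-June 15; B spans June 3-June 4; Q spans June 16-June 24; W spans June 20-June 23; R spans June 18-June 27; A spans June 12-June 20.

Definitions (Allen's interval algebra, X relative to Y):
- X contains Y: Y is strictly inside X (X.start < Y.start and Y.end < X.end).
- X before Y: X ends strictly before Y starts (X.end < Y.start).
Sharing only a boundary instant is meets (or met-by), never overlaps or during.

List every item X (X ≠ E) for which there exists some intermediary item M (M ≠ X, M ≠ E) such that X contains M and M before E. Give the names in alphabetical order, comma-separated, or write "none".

none

Target E = [June 8, June 14].
Intermediaries M with M before E: B.
Via B — items with X contains B: none.
Union: none.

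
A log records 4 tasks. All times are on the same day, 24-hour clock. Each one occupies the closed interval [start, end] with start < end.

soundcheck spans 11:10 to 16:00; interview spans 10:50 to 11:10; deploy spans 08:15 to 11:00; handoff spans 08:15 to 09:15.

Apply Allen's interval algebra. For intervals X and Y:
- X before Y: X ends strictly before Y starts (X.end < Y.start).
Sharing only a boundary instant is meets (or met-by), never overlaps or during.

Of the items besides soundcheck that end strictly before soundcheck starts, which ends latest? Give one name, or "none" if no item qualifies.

Target soundcheck = [11:10, 16:00].
deploy [08:15, 11:00] → before → candidate.
handoff [08:15, 09:15] → before → candidate.
interview [10:50, 11:10] → meets → excluded.
Among candidates, latest end is 11:00 → deploy.

deploy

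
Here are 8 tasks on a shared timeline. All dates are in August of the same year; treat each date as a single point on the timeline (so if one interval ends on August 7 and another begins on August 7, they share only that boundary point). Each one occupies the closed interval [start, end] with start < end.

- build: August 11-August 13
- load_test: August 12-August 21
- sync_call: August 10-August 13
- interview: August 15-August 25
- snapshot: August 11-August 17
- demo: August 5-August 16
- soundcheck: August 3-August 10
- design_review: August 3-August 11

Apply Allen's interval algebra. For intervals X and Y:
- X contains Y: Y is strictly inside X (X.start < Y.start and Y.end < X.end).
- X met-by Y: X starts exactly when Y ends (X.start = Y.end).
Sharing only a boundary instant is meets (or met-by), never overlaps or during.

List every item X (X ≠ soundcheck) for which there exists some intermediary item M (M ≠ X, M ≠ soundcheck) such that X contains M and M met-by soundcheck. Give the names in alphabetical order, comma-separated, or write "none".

Target soundcheck = [August 3, August 10].
Intermediaries M with M met-by soundcheck: sync_call.
Via sync_call — items with X contains sync_call: demo.
Union: demo.

demo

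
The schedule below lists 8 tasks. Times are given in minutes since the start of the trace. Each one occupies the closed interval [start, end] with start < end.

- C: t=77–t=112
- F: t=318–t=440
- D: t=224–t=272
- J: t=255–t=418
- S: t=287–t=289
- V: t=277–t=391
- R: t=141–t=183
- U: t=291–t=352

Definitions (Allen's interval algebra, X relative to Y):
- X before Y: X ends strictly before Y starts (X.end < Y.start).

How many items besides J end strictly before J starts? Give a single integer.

2

Target J = [t=255, t=418].
C [t=77, t=112] → before → counts.
D [t=224, t=272] → overlaps → no.
F [t=318, t=440] → overlapped-by → no.
R [t=141, t=183] → before → counts.
S [t=287, t=289] → during → no.
U [t=291, t=352] → during → no.
V [t=277, t=391] → during → no.
Total: 2.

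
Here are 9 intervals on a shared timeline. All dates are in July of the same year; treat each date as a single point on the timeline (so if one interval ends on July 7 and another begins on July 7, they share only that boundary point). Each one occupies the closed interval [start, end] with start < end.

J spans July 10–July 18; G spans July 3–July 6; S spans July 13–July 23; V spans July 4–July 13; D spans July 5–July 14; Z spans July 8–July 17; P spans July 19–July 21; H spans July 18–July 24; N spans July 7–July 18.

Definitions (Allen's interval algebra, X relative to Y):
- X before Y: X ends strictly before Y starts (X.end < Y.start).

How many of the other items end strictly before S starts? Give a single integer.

1

Target S = [July 13, July 23].
D [July 5, July 14] → overlaps → no.
G [July 3, July 6] → before → counts.
H [July 18, July 24] → overlapped-by → no.
J [July 10, July 18] → overlaps → no.
N [July 7, July 18] → overlaps → no.
P [July 19, July 21] → during → no.
V [July 4, July 13] → meets → no.
Z [July 8, July 17] → overlaps → no.
Total: 1.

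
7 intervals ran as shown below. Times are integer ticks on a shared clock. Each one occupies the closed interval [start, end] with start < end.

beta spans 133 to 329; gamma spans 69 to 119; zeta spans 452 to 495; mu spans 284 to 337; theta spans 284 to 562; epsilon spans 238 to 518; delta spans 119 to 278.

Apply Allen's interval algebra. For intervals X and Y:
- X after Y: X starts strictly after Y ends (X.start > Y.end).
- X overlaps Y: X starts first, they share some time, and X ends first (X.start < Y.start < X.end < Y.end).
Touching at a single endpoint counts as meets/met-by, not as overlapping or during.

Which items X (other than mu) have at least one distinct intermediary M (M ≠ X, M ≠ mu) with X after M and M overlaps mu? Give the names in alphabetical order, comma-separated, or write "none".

zeta

Target mu = [284, 337].
Intermediaries M with M overlaps mu: beta.
Via beta — items with X after beta: zeta.
Union: zeta.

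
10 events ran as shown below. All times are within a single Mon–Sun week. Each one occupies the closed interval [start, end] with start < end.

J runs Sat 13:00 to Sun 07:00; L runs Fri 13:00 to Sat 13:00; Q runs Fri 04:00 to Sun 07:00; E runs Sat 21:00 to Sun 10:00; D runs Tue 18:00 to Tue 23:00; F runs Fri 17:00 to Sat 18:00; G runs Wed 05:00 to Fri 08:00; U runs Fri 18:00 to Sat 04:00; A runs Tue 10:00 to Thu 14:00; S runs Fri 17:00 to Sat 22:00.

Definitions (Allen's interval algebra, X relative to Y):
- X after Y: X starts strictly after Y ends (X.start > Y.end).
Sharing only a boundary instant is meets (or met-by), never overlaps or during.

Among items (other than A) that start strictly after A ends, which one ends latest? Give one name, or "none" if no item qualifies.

Target A = [Tue 10:00, Thu 14:00].
D [Tue 18:00, Tue 23:00] → during → excluded.
E [Sat 21:00, Sun 10:00] → after → candidate.
F [Fri 17:00, Sat 18:00] → after → candidate.
G [Wed 05:00, Fri 08:00] → overlapped-by → excluded.
J [Sat 13:00, Sun 07:00] → after → candidate.
L [Fri 13:00, Sat 13:00] → after → candidate.
Q [Fri 04:00, Sun 07:00] → after → candidate.
S [Fri 17:00, Sat 22:00] → after → candidate.
U [Fri 18:00, Sat 04:00] → after → candidate.
Among candidates, latest end is Sun 10:00 → E.

E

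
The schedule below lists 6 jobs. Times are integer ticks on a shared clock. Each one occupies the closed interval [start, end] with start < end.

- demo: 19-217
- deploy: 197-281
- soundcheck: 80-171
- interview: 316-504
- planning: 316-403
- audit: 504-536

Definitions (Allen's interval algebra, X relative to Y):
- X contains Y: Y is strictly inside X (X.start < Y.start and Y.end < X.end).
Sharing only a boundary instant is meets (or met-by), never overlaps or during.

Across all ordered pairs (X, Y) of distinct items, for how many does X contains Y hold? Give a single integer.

1

Checking all 30 ordered pairs for relation 'contains'; matching pairs in alphabetical order:
(demo, soundcheck): demo contains soundcheck ✓
Count: 1.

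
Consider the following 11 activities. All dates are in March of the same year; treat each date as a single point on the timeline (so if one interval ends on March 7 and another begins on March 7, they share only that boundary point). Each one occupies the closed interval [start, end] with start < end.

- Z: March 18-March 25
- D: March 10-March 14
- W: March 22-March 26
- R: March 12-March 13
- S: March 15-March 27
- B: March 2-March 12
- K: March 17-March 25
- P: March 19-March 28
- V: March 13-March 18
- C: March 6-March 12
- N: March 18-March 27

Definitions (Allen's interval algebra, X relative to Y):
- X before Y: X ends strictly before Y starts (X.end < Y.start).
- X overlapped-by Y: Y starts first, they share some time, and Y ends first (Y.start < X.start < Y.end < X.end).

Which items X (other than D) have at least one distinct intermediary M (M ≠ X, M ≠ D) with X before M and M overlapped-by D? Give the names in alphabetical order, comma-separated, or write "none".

Target D = [March 10, March 14].
Intermediaries M with M overlapped-by D: V.
Via V — items with X before V: B, C.
Union: B, C.

B, C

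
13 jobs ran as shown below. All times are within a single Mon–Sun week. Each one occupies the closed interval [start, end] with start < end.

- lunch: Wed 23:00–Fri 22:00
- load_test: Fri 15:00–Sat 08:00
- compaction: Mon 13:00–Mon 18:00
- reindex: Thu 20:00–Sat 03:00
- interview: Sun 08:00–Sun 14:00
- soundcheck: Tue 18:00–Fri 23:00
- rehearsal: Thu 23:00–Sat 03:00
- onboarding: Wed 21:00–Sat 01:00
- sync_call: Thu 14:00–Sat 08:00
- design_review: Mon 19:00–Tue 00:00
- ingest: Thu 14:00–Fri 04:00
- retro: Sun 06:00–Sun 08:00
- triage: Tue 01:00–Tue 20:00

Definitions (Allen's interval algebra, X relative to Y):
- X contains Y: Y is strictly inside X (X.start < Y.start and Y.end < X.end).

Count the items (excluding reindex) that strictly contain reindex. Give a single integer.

Target reindex = [Thu 20:00, Sat 03:00].
compaction [Mon 13:00, Mon 18:00] → before → no.
design_review [Mon 19:00, Tue 00:00] → before → no.
ingest [Thu 14:00, Fri 04:00] → overlaps → no.
interview [Sun 08:00, Sun 14:00] → after → no.
load_test [Fri 15:00, Sat 08:00] → overlapped-by → no.
lunch [Wed 23:00, Fri 22:00] → overlaps → no.
onboarding [Wed 21:00, Sat 01:00] → overlaps → no.
rehearsal [Thu 23:00, Sat 03:00] → finishes → no.
retro [Sun 06:00, Sun 08:00] → after → no.
soundcheck [Tue 18:00, Fri 23:00] → overlaps → no.
sync_call [Thu 14:00, Sat 08:00] → contains → counts.
triage [Tue 01:00, Tue 20:00] → before → no.
Total: 1.

1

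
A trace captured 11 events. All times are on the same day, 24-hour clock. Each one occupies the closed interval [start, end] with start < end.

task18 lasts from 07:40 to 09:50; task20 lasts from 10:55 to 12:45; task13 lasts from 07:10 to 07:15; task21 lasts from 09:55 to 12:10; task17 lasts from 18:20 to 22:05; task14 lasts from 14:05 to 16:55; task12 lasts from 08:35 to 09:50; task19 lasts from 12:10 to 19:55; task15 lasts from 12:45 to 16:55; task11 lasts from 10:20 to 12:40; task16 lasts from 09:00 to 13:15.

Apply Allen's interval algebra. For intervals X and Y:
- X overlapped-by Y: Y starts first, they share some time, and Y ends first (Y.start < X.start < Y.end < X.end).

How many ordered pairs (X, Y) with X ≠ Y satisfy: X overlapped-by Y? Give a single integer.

Checking all 110 ordered pairs for relation 'overlapped-by'; matching pairs in alphabetical order:
(task11, task21): task11 overlapped-by task21 ✓
(task15, task16): task15 overlapped-by task16 ✓
(task16, task12): task16 overlapped-by task12 ✓
(task16, task18): task16 overlapped-by task18 ✓
(task17, task19): task17 overlapped-by task19 ✓
(task19, task11): task19 overlapped-by task11 ✓
(task19, task16): task19 overlapped-by task16 ✓
(task19, task20): task19 overlapped-by task20 ✓
(task20, task11): task20 overlapped-by task11 ✓
(task20, task21): task20 overlapped-by task21 ✓
Count: 10.

10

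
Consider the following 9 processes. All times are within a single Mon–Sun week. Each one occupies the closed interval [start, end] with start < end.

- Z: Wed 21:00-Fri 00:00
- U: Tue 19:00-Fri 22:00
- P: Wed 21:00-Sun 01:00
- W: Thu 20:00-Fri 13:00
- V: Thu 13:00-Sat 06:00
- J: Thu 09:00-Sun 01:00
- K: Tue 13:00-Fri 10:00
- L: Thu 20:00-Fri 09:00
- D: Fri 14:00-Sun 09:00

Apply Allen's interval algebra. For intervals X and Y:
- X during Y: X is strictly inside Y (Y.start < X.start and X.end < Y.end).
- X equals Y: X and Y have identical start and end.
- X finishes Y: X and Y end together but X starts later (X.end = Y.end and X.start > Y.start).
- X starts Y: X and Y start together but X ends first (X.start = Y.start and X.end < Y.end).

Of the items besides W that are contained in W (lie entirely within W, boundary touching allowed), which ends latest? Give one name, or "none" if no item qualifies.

Target W = [Thu 20:00, Fri 13:00].
D [Fri 14:00, Sun 09:00] → after → excluded.
J [Thu 09:00, Sun 01:00] → contains → excluded.
K [Tue 13:00, Fri 10:00] → overlaps → excluded.
L [Thu 20:00, Fri 09:00] → starts → candidate.
P [Wed 21:00, Sun 01:00] → contains → excluded.
U [Tue 19:00, Fri 22:00] → contains → excluded.
V [Thu 13:00, Sat 06:00] → contains → excluded.
Z [Wed 21:00, Fri 00:00] → overlaps → excluded.
Among candidates, latest end is Fri 09:00 → L.

L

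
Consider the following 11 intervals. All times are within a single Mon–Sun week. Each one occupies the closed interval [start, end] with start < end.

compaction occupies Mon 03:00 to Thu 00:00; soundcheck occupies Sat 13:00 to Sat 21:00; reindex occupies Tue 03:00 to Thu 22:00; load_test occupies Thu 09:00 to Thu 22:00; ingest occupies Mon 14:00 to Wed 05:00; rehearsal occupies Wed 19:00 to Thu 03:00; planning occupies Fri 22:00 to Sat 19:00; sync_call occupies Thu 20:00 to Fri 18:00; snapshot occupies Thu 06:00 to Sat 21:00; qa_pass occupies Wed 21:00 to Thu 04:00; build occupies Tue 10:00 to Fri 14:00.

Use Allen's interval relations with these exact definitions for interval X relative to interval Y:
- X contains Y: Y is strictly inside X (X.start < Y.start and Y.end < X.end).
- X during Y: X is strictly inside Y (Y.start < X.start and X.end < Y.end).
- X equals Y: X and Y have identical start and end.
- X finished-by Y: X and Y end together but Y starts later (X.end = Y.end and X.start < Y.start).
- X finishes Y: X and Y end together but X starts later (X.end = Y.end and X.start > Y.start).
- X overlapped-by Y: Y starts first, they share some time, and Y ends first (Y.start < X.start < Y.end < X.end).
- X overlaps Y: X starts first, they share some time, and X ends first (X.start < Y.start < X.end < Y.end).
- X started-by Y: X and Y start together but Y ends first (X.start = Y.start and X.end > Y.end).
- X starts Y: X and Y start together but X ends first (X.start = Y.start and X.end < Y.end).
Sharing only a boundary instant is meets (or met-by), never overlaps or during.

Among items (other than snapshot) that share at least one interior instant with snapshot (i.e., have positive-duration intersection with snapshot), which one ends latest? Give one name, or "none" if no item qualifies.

soundcheck

Target snapshot = [Thu 06:00, Sat 21:00].
build [Tue 10:00, Fri 14:00] → overlaps → candidate.
compaction [Mon 03:00, Thu 00:00] → before → excluded.
ingest [Mon 14:00, Wed 05:00] → before → excluded.
load_test [Thu 09:00, Thu 22:00] → during → candidate.
planning [Fri 22:00, Sat 19:00] → during → candidate.
qa_pass [Wed 21:00, Thu 04:00] → before → excluded.
rehearsal [Wed 19:00, Thu 03:00] → before → excluded.
reindex [Tue 03:00, Thu 22:00] → overlaps → candidate.
soundcheck [Sat 13:00, Sat 21:00] → finishes → candidate.
sync_call [Thu 20:00, Fri 18:00] → during → candidate.
Among candidates, latest end is Sat 21:00 → soundcheck.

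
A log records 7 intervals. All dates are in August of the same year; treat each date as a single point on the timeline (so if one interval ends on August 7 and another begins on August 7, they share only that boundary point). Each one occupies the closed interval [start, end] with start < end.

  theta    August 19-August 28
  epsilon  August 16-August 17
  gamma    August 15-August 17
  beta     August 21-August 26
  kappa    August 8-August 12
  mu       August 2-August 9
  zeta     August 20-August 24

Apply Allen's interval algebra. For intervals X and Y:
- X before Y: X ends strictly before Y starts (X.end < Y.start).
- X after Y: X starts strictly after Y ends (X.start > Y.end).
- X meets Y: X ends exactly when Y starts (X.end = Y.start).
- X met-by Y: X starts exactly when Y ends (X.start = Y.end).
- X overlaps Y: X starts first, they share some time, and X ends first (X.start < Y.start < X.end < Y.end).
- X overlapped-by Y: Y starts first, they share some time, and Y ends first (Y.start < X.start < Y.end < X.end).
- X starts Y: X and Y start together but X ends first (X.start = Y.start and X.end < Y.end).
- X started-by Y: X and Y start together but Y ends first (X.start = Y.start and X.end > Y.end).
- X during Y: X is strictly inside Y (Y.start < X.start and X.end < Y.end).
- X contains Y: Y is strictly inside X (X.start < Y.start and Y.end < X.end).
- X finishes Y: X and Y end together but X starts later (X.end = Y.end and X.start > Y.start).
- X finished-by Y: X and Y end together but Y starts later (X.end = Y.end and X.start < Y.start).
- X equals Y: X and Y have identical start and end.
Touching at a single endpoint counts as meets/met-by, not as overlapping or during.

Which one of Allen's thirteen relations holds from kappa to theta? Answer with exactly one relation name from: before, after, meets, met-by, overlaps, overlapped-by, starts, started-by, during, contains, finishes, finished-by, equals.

kappa = [August 8, August 12]; theta = [August 19, August 28].
Compare endpoints: kappa.start < theta.start, kappa.start < theta.end, kappa.end < theta.start, kappa.end < theta.end.
That pattern is 'before'.

before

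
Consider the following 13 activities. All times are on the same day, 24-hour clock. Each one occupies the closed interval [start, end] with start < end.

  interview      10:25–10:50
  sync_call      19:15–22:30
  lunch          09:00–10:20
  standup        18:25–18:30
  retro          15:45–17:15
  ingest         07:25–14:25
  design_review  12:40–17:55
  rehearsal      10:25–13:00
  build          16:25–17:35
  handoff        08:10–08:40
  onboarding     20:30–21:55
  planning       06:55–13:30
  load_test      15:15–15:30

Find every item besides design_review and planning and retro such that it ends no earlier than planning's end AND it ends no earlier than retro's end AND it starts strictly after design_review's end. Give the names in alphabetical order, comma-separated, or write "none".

onboarding, standup, sync_call

Conditions: its end is no earlier than planning's end (X.end >= 13:30) AND its end is no earlier than retro's end (X.end >= 17:15) AND its start is strictly after design_review's end (X.start > 17:55).
build: end 17:35 >= 13:30? ✓; end 17:35 >= 17:15? ✓; start 16:25 > 17:55? ✗ → no.
handoff: end 08:40 >= 13:30? ✗; end 08:40 >= 17:15? ✗; start 08:10 > 17:55? ✗ → no.
ingest: end 14:25 >= 13:30? ✓; end 14:25 >= 17:15? ✗; start 07:25 > 17:55? ✗ → no.
interview: end 10:50 >= 13:30? ✗; end 10:50 >= 17:15? ✗; start 10:25 > 17:55? ✗ → no.
load_test: end 15:30 >= 13:30? ✓; end 15:30 >= 17:15? ✗; start 15:15 > 17:55? ✗ → no.
lunch: end 10:20 >= 13:30? ✗; end 10:20 >= 17:15? ✗; start 09:00 > 17:55? ✗ → no.
onboarding: end 21:55 >= 13:30? ✓; end 21:55 >= 17:15? ✓; start 20:30 > 17:55? ✓ → yes.
rehearsal: end 13:00 >= 13:30? ✗; end 13:00 >= 17:15? ✗; start 10:25 > 17:55? ✗ → no.
standup: end 18:30 >= 13:30? ✓; end 18:30 >= 17:15? ✓; start 18:25 > 17:55? ✓ → yes.
sync_call: end 22:30 >= 13:30? ✓; end 22:30 >= 17:15? ✓; start 19:15 > 17:55? ✓ → yes.
Result: onboarding, standup, sync_call.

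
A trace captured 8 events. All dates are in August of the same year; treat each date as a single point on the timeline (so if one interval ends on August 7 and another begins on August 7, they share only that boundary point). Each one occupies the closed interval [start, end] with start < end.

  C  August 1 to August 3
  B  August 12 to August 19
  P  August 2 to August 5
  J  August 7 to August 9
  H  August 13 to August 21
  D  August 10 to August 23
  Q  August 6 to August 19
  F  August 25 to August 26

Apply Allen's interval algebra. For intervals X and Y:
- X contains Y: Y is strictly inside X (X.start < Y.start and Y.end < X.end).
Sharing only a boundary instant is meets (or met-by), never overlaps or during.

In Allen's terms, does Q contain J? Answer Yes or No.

Q = [August 6, August 19], J = [August 7, August 9].
Actual relation of Q to J: contains.
Asked whether 'contains' holds → Yes.

Yes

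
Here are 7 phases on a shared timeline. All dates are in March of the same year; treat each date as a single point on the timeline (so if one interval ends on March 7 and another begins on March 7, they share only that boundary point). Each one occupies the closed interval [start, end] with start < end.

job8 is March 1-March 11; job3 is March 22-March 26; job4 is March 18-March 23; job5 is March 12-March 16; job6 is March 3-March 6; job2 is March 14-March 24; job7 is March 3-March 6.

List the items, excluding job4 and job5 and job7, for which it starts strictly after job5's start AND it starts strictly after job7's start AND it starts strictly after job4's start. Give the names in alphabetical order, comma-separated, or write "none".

Conditions: its start is strictly after job5's start (X.start > March 12) AND its start is strictly after job7's start (X.start > March 3) AND its start is strictly after job4's start (X.start > March 18).
job2: start March 14 > March 12? ✓; start March 14 > March 3? ✓; start March 14 > March 18? ✗ → no.
job3: start March 22 > March 12? ✓; start March 22 > March 3? ✓; start March 22 > March 18? ✓ → yes.
job6: start March 3 > March 12? ✗; start March 3 > March 3? ✗; start March 3 > March 18? ✗ → no.
job8: start March 1 > March 12? ✗; start March 1 > March 3? ✗; start March 1 > March 18? ✗ → no.
Result: job3.

job3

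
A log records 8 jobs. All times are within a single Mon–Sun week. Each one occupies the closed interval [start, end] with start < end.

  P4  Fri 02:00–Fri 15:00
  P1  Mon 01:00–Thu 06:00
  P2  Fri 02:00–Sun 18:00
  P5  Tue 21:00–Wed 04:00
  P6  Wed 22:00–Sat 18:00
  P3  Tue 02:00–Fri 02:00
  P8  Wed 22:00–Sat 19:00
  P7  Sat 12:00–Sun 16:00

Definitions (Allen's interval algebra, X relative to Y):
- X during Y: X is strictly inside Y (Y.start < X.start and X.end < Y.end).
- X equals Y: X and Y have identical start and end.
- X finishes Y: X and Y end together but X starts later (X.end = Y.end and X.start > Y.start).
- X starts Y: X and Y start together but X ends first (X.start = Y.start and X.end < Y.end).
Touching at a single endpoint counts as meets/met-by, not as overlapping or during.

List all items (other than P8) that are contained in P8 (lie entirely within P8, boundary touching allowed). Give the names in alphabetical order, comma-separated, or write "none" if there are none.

P4, P6

Target P8 = [Wed 22:00, Sat 19:00].
P1 [Mon 01:00, Thu 06:00] → overlaps → no.
P2 [Fri 02:00, Sun 18:00] → overlapped-by → no.
P3 [Tue 02:00, Fri 02:00] → overlaps → no.
P4 [Fri 02:00, Fri 15:00] → during → yes.
P5 [Tue 21:00, Wed 04:00] → before → no.
P6 [Wed 22:00, Sat 18:00] → starts → yes.
P7 [Sat 12:00, Sun 16:00] → overlapped-by → no.
Result: P4, P6.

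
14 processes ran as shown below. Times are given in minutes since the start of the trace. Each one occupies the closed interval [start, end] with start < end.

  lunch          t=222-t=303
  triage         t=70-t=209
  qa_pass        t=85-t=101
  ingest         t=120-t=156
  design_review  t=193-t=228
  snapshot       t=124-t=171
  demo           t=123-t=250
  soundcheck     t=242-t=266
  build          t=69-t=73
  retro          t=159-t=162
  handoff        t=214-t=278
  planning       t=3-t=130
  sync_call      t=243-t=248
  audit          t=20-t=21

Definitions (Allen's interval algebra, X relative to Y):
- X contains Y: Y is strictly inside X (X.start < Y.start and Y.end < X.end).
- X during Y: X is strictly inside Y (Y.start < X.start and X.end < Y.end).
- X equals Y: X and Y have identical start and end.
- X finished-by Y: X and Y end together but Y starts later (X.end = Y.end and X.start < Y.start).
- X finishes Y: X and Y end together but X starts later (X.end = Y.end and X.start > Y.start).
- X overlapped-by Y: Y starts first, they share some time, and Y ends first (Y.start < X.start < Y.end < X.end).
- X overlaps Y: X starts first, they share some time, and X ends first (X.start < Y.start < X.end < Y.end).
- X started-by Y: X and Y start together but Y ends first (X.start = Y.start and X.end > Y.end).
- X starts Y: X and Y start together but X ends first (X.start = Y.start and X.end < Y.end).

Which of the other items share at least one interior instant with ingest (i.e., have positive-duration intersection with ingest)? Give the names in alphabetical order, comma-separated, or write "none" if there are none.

demo, planning, snapshot, triage

Target ingest = [t=120, t=156].
audit [t=20, t=21] → before → no.
build [t=69, t=73] → before → no.
demo [t=123, t=250] → overlapped-by → yes.
design_review [t=193, t=228] → after → no.
handoff [t=214, t=278] → after → no.
lunch [t=222, t=303] → after → no.
planning [t=3, t=130] → overlaps → yes.
qa_pass [t=85, t=101] → before → no.
retro [t=159, t=162] → after → no.
snapshot [t=124, t=171] → overlapped-by → yes.
soundcheck [t=242, t=266] → after → no.
sync_call [t=243, t=248] → after → no.
triage [t=70, t=209] → contains → yes.
Result: demo, planning, snapshot, triage.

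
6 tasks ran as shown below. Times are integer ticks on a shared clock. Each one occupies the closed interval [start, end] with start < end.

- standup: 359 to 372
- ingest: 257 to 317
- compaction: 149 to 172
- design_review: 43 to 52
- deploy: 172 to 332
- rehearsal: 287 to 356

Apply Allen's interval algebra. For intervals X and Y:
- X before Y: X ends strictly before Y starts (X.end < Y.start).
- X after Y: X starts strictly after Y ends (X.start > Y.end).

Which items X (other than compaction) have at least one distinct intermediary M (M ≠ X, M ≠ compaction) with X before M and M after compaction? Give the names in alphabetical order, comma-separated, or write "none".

Target compaction = [149, 172].
Intermediaries M with M after compaction: ingest, rehearsal, standup.
Via ingest — items with X before ingest: design_review.
Via rehearsal — items with X before rehearsal: design_review.
Via standup — items with X before standup: deploy, design_review, ingest, rehearsal.
Union: deploy, design_review, ingest, rehearsal.

deploy, design_review, ingest, rehearsal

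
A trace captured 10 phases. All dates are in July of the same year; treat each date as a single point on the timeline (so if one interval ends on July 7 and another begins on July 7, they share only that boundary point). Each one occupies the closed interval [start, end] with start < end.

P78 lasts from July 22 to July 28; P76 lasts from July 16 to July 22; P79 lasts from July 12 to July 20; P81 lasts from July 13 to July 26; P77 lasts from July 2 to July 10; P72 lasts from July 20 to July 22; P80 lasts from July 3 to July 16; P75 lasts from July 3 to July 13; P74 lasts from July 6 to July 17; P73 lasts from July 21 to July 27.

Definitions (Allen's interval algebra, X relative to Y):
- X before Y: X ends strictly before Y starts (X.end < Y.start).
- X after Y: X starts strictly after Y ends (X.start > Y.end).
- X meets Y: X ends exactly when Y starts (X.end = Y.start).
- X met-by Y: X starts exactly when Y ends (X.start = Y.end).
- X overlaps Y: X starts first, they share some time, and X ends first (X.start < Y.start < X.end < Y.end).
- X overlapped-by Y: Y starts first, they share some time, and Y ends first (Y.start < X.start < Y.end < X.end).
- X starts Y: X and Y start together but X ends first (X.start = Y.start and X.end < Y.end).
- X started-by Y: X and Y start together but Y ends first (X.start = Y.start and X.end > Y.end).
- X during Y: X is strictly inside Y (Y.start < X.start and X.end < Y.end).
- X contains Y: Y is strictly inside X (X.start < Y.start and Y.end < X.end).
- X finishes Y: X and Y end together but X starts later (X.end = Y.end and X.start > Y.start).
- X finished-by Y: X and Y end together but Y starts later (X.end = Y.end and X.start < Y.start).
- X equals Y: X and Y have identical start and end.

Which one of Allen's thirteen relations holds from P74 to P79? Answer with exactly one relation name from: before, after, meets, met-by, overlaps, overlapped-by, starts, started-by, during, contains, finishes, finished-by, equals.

overlaps

P74 = [July 6, July 17]; P79 = [July 12, July 20].
Compare endpoints: P74.start < P79.start, P74.start < P79.end, P74.end > P79.start, P74.end < P79.end.
That pattern is 'overlaps'.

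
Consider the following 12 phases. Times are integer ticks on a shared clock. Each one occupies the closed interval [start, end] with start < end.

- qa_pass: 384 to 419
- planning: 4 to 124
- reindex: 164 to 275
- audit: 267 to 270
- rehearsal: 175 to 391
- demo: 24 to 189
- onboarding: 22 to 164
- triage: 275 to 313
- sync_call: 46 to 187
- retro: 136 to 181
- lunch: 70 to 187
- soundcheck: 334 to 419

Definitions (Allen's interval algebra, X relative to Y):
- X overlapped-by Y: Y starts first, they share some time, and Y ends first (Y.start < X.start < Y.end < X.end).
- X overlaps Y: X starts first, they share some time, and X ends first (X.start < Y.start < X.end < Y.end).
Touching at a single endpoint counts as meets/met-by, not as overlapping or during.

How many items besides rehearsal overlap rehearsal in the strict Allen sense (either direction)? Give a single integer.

7

Target rehearsal = [175, 391].
audit [267, 270] → during → no.
demo [24, 189] → overlaps → counts.
lunch [70, 187] → overlaps → counts.
onboarding [22, 164] → before → no.
planning [4, 124] → before → no.
qa_pass [384, 419] → overlapped-by → counts.
reindex [164, 275] → overlaps → counts.
retro [136, 181] → overlaps → counts.
soundcheck [334, 419] → overlapped-by → counts.
sync_call [46, 187] → overlaps → counts.
triage [275, 313] → during → no.
Total: 7.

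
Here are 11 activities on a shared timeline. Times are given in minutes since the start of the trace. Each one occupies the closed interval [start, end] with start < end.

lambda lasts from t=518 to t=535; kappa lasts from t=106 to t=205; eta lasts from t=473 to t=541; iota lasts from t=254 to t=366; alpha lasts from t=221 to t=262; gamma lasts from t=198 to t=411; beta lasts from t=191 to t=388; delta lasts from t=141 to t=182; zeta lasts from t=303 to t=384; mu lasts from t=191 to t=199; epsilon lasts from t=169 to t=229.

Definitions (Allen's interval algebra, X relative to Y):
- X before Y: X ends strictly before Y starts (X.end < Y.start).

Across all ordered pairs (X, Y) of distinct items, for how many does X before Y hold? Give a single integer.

Checking all 110 ordered pairs for relation 'before'; matching pairs in alphabetical order:
(alpha, eta): alpha before eta ✓
(alpha, lambda): alpha before lambda ✓
(alpha, zeta): alpha before zeta ✓
(beta, eta): beta before eta ✓
(beta, lambda): beta before lambda ✓
(delta, alpha): delta before alpha ✓
(delta, beta): delta before beta ✓
(delta, eta): delta before eta ✓
(delta, gamma): delta before gamma ✓
(delta, iota): delta before iota ✓
(delta, lambda): delta before lambda ✓
(delta, mu): delta before mu ✓
(delta, zeta): delta before zeta ✓
(epsilon, eta): epsilon before eta ✓
(epsilon, iota): epsilon before iota ✓
(epsilon, lambda): epsilon before lambda ✓
(epsilon, zeta): epsilon before zeta ✓
(gamma, eta): gamma before eta ✓
(gamma, lambda): gamma before lambda ✓
(iota, eta): iota before eta ✓
(iota, lambda): iota before lambda ✓
(kappa, alpha): kappa before alpha ✓
(kappa, eta): kappa before eta ✓
(kappa, iota): kappa before iota ✓
... plus 9 further pairs not listed.
Count: 33.

33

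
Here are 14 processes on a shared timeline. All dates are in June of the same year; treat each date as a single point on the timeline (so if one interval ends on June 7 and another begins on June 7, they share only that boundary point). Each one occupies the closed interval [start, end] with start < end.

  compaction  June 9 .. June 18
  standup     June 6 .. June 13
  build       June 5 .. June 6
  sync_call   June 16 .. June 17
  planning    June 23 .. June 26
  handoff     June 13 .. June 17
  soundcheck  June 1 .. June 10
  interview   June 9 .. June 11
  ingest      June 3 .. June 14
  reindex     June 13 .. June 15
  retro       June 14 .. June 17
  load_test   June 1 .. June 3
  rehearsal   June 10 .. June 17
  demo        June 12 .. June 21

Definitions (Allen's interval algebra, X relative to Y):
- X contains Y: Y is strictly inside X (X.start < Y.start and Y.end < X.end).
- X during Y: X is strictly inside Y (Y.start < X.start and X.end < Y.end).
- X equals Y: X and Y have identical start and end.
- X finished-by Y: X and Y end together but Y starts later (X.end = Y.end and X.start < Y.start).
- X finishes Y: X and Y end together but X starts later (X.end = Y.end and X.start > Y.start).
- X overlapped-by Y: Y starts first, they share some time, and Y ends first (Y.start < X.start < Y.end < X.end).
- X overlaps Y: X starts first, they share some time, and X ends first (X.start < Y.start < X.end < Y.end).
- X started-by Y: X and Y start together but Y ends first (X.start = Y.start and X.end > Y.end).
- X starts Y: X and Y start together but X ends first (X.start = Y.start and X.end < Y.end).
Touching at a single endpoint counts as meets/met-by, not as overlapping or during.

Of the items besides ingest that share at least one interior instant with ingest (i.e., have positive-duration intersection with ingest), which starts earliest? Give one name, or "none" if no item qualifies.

Target ingest = [June 3, June 14].
build [June 5, June 6] → during → candidate.
compaction [June 9, June 18] → overlapped-by → candidate.
demo [June 12, June 21] → overlapped-by → candidate.
handoff [June 13, June 17] → overlapped-by → candidate.
interview [June 9, June 11] → during → candidate.
load_test [June 1, June 3] → meets → excluded.
planning [June 23, June 26] → after → excluded.
rehearsal [June 10, June 17] → overlapped-by → candidate.
reindex [June 13, June 15] → overlapped-by → candidate.
retro [June 14, June 17] → met-by → excluded.
soundcheck [June 1, June 10] → overlaps → candidate.
standup [June 6, June 13] → during → candidate.
sync_call [June 16, June 17] → after → excluded.
Among candidates, earliest start is June 1 → soundcheck.

soundcheck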